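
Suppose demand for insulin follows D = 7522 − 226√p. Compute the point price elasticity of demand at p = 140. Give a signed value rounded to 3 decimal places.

dD/dp = −226/(2√p) = -9.55024. At p = 140, D = 4847.93.
Ed = (dD/dp)·(p/D) = (-9.55024) × (140/4847.93) = -0.27579…

-0.276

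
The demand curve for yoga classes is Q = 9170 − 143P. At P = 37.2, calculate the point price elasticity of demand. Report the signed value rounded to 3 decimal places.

-1.382

dQ/dP = −143. At P = 37.2, Q = 9170 − 143(37.2) = 3850.4.
Ed = (dQ/dP)·(P/Q) = −143 × (37.2/3850.4) = -1.38157…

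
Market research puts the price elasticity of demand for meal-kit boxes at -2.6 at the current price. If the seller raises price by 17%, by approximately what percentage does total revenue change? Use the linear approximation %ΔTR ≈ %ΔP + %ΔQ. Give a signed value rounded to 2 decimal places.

%ΔQ ≈ Ed × %ΔP = (-2.6) × (+17%) = -44.2000%
%ΔTR ≈ %ΔP + %ΔQ = (+17%) + (-44.2000%) = -27.2000%

-27.20%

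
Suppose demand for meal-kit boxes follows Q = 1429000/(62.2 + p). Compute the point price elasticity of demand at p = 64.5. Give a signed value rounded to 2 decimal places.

dQ/dp = −1429000/(62.2 + p)² = -89.0182. At p = 64.5, Q = 11278.6.
Ed = (dQ/dp)·(p/Q) = (-89.0182) × (64.5/11278.6) = -0.5090…

-0.51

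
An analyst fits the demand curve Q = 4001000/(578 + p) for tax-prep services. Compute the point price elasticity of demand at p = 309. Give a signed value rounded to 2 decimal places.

dQ/dp = −4001000/(578 + p)² = -5.08536. At p = 309, Q = 4510.71.
Ed = (dQ/dp)·(p/Q) = (-5.08536) × (309/4510.71) = -0.3483…

-0.35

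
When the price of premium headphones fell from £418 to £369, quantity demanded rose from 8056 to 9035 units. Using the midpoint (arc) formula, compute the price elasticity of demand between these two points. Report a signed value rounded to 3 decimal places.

%ΔQ = (9035 − 8056) / [(8056 + 9035)/2] = 979/8545.5 = 0.114563…
%ΔP = (369 − 418) / [(418 + 369)/2] = -49/393.5 = -0.124523…
Arc Ed = %ΔQ / %ΔP = (979/8545.5) / (-49/393.5) = -0.92001…

-0.920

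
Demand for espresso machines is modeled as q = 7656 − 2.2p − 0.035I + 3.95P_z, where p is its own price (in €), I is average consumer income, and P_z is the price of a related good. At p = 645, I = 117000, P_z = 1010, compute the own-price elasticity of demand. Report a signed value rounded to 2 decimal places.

At the given values, q = 7656 − 2.2(645) − 0.035(117000) + 3.95(1010) = 6131.5.
∂q/∂p = −2.2.
E = (-2.2) × (645/6131.5) = -0.2314…

-0.23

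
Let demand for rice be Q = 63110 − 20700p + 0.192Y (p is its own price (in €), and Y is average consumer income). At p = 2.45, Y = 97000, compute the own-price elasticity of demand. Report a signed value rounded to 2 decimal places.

At the given values, Q = 63110 − 20700(2.45) + 0.192(97000) = 31019.
∂Q/∂p = −20700.
E = (-20700) × (2.45/31019) = -1.6349…

-1.63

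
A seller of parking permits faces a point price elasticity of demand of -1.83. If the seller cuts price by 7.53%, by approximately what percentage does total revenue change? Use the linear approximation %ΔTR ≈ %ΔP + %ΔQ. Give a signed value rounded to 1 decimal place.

+6.2%

%ΔQ ≈ Ed × %ΔP = (-1.83) × (-7.53%) = +13.7799%
%ΔTR ≈ %ΔP + %ΔQ = (-7.53%) + (+13.7799%) = +6.2499%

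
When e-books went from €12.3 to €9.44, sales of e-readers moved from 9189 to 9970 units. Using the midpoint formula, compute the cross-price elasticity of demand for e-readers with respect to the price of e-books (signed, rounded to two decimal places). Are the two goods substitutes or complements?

-0.31; complements

%ΔQ_{e-readers} = (9970 − 9189)/avg = 781/9579.5 = 0.081528…
%ΔP_{e-books} = (9.44 − 12.3)/avg = -2.86/10.87 = -0.263109…
E_cross = (781/9579.5) / (-2.86/10.87) = -0.3098…
E_cross < 0 ⇒ the goods are complements.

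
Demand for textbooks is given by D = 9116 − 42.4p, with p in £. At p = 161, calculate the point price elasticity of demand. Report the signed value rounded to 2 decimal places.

dD/dp = −42.4. At p = 161, D = 9116 − 42.4(161) = 2289.6.
Ed = (dD/dp)·(p/D) = −42.4 × (161/2289.6) = -2.9814…

-2.98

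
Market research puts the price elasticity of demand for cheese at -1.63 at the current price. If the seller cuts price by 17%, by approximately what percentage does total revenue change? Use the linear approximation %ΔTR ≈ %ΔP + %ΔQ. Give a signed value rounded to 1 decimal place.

+10.7%

%ΔQ ≈ Ed × %ΔP = (-1.63) × (-17%) = +27.7100%
%ΔTR ≈ %ΔP + %ΔQ = (-17%) + (+27.7100%) = +10.7100%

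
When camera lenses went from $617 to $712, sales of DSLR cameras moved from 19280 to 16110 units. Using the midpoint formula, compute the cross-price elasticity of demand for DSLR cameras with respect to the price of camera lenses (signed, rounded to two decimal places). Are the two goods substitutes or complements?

%ΔQ_{DSLR cameras} = (16110 − 19280)/avg = -3170/17695 = -0.179146…
%ΔP_{camera lenses} = (712 − 617)/avg = 95/664.5 = 0.142964…
E_cross = (-3170/17695) / (95/664.5) = -1.2530…
E_cross < 0 ⇒ the goods are complements.

-1.25; complements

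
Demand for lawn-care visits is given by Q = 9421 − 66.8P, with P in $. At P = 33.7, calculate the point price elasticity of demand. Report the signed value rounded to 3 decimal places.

dQ/dP = −66.8. At P = 33.7, Q = 9421 − 66.8(33.7) = 7169.84.
Ed = (dQ/dP)·(P/Q) = −66.8 × (33.7/7169.84) = -0.31397…

-0.314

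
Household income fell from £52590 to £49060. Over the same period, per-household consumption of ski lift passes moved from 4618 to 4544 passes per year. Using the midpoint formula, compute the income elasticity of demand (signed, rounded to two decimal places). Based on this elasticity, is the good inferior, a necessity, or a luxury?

0.23; necessity

%ΔQ = (4544 − 4618)/[( 4618 + 4544)/2] = -74/4581 = -0.016153…
%ΔIncome = (49060 − 52590)/[( 52590 + 49060)/2] = -3530/50825 = -0.069454…
E_income = (-74/4581) / (-3530/50825) = 0.2325…
0 < E_income < 1 ⇒ normal good, necessity.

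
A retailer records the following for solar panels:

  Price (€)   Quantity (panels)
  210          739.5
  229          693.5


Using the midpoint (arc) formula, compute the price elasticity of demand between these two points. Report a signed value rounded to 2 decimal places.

%ΔQ = (693.5 − 739.5) / [(739.5 + 693.5)/2] = -46/716.5 = -0.064200…
%ΔP = (229 − 210) / [(210 + 229)/2] = 19/219.5 = 0.086560…
Arc Ed = %ΔQ / %ΔP = (-46/716.5) / (19/219.5) = -0.7416…

-0.74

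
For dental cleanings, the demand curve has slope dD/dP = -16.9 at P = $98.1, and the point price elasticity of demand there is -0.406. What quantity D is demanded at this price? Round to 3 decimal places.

Ed = (dD/dP)·(P/D) ⇒ D = (dD/dP)·P/Ed = (-16.9)·98.1/(-0.406) = 4083.47290…

4083.473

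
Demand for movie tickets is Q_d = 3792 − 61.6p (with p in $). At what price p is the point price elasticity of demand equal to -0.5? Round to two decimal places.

Ed = −61.6p/(3792 − 61.6p). Set this equal to -0.5:
61.6p = 0.5·(3792 − 61.6p) ⇒ 61.6p(1 + 0.5) = 0.5·3792
p = 0.5·3792 / (61.6·1.5) = 20.5194…

20.52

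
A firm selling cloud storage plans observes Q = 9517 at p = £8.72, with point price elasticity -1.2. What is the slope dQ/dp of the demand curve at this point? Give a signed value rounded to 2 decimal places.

Ed = (dQ/dp)·(p/Q) ⇒ dQ/dp = Ed·Q/p = (-1.2)·9517/8.72 = -1309.6788…

-1309.68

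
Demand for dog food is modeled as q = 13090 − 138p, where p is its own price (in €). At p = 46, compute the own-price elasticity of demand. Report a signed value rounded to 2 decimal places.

At the given values, q = 13090 − 138(46) = 6742.
∂q/∂p = −138.
E = (-138) × (46/6742) = -0.9415…

-0.94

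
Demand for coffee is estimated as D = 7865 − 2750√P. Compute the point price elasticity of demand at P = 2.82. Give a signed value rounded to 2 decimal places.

dD/dP = −2750/(2√P) = -818.801. At P = 2.82, D = 3246.96.
Ed = (dD/dP)·(P/D) = (-818.801) × (2.82/3246.96) = -0.7111…

-0.71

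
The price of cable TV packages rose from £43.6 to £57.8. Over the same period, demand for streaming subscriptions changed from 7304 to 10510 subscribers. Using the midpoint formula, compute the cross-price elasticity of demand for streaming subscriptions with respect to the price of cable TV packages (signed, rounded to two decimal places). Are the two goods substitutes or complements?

1.29; substitutes

%ΔQ_{streaming subscriptions} = (10510 − 7304)/avg = 3206/8907 = 0.359941…
%ΔP_{cable TV packages} = (57.8 − 43.6)/avg = 14.2/50.7 = 0.280078…
E_cross = (3206/8907) / (14.2/50.7) = 1.2851…
E_cross > 0 ⇒ the goods are substitutes.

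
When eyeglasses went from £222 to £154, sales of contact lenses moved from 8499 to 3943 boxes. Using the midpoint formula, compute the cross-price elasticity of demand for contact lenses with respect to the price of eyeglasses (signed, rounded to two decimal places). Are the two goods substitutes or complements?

2.02; substitutes

%ΔQ_{contact lenses} = (3943 − 8499)/avg = -4556/6221 = -0.732358…
%ΔP_{eyeglasses} = (154 − 222)/avg = -68/188 = -0.361702…
E_cross = (-4556/6221) / (-68/188) = 2.0247…
E_cross > 0 ⇒ the goods are substitutes.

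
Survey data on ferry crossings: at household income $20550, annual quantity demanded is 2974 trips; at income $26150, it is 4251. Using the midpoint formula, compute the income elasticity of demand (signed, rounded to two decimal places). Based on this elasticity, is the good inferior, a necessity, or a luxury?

1.47; luxury

%ΔQ = (4251 − 2974)/[( 2974 + 4251)/2] = 1277/3612.5 = 0.353494…
%ΔIncome = (26150 − 20550)/[( 20550 + 26150)/2] = 5600/23350 = 0.239828…
E_income = (1277/3612.5) / (5600/23350) = 1.4739…
E_income > 1 ⇒ normal good, luxury.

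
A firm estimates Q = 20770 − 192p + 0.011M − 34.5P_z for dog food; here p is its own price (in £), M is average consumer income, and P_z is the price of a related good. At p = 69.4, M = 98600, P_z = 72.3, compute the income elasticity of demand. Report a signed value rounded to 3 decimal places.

0.180

At the given values, Q = 20770 − 192(69.4) + 0.011(98600) − 34.5(72.3) = 6035.45.
∂Q/∂M = 0.011.
E = (0.011) × (98600/6035.45) = 0.17970…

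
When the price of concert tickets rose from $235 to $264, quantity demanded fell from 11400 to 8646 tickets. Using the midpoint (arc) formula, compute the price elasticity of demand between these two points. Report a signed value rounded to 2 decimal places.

%ΔQ = (8646 − 11400) / [(11400 + 8646)/2] = -2754/10023 = -0.274768…
%ΔP = (264 − 235) / [(235 + 264)/2] = 29/249.5 = 0.116232…
Arc Ed = %ΔQ / %ΔP = (-2754/10023) / (29/249.5) = -2.3639…

-2.36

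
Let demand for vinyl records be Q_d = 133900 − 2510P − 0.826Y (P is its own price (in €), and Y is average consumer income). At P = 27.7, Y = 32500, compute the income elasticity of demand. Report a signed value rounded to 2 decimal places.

At the given values, Q_d = 133900 − 2510(27.7) − 0.826(32500) = 37528.
∂Q_d/∂Y = -0.826.
E = (-0.826) × (32500/37528) = -0.7153…

-0.72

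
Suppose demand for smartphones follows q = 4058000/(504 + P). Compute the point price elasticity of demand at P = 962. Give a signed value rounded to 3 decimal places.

dq/dP = −4058000/(504 + P)² = -1.88818. At P = 962, q = 2768.08.
Ed = (dq/dP)·(P/q) = (-1.88818) × (962/2768.08) = -0.65620…

-0.656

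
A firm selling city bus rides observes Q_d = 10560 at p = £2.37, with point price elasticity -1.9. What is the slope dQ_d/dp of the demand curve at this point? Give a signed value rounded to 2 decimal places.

-8465.82

Ed = (dQ_d/dp)·(p/Q_d) ⇒ dQ_d/dp = Ed·Q_d/p = (-1.9)·10560/2.37 = -8465.8227…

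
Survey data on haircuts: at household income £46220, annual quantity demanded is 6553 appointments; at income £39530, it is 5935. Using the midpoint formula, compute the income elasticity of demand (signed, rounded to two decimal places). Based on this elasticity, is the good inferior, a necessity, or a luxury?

0.63; necessity

%ΔQ = (5935 − 6553)/[( 6553 + 5935)/2] = -618/6244 = -0.098975…
%ΔIncome = (39530 − 46220)/[( 46220 + 39530)/2] = -6690/42875 = -0.156034…
E_income = (-618/6244) / (-6690/42875) = 0.6343…
0 < E_income < 1 ⇒ normal good, necessity.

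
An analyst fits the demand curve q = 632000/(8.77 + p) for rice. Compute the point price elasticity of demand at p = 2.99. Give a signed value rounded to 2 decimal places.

dq/dp = −632000/(8.77 + p)² = -4569.86. At p = 2.99, q = 53741.5.
Ed = (dq/dp)·(p/q) = (-4569.86) × (2.99/53741.5) = -0.2542…

-0.25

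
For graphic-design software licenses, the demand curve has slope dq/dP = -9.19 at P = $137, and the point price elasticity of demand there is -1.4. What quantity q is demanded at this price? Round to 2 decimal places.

899.31

Ed = (dq/dP)·(P/q) ⇒ q = (dq/dP)·P/Ed = (-9.19)·137/(-1.4) = 899.3071…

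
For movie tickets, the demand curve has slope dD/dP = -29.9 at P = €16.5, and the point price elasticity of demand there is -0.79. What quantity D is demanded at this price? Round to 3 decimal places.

Ed = (dD/dP)·(P/D) ⇒ D = (dD/dP)·P/Ed = (-29.9)·16.5/(-0.79) = 624.49367…

624.494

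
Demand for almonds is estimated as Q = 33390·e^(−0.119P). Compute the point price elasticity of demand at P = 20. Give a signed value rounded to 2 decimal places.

dQ/dP = −0.119·Q = -367.741. At P = 20, Q = 3090.26.
Ed = (dQ/dP)·(P/Q) = (-367.741) × (20/3090.26) = -2.38

-2.38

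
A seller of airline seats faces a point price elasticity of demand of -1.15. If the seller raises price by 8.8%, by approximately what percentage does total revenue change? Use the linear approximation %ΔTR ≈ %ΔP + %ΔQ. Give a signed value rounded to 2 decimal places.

%ΔQ ≈ Ed × %ΔP = (-1.15) × (+8.8%) = -10.1200%
%ΔTR ≈ %ΔP + %ΔQ = (+8.8%) + (-10.1200%) = -1.3200%

-1.32%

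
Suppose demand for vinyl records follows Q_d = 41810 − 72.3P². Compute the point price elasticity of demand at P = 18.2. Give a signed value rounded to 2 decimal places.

dQ_d/dP = −2·72.3·P = -2631.72. At P = 18.2, Q_d = 17861.348.
Ed = (dQ_d/dP)·(P/Q_d) = (-2631.72) × (18.2/17861.348) = -2.6816…

-2.68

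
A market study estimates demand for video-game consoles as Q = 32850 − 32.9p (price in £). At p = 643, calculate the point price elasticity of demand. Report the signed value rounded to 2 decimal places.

dQ/dp = −32.9. At p = 643, Q = 32850 − 32.9(643) = 11695.3.
Ed = (dQ/dp)·(p/Q) = −32.9 × (643/11695.3) = -1.8088…

-1.81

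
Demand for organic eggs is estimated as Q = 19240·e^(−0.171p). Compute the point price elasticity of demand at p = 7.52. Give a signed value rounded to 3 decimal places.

dQ/dp = −0.171·Q = -909.354. At p = 7.52, Q = 5317.86.
Ed = (dQ/dp)·(p/Q) = (-909.354) × (7.52/5317.86) = -1.28592

-1.286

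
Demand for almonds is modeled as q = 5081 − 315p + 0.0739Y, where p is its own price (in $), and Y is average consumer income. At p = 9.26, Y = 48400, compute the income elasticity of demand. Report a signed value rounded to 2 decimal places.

At the given values, q = 5081 − 315(9.26) + 0.0739(48400) = 5740.86.
∂q/∂Y = 0.0739.
E = (0.0739) × (48400/5740.86) = 0.6230…

0.62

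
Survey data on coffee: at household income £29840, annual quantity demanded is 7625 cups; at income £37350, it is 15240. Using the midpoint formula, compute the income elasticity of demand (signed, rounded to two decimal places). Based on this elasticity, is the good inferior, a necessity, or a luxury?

%ΔQ = (15240 − 7625)/[( 7625 + 15240)/2] = 7615/11432.5 = 0.666083…
%ΔIncome = (37350 − 29840)/[( 29840 + 37350)/2] = 7510/33595 = 0.223545…
E_income = (7615/11432.5) / (7510/33595) = 2.9796…
E_income > 1 ⇒ normal good, luxury.

2.98; luxury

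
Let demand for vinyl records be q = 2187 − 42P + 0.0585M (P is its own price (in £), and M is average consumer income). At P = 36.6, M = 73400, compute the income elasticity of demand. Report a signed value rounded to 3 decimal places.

At the given values, q = 2187 − 42(36.6) + 0.0585(73400) = 4943.7.
∂q/∂M = 0.0585.
E = (0.0585) × (73400/4943.7) = 0.86855…

0.869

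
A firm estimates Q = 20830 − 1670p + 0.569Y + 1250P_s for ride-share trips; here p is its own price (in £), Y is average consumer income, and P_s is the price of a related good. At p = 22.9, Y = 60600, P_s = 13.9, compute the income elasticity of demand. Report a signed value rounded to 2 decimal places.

At the given values, Q = 20830 − 1670(22.9) + 0.569(60600) + 1250(13.9) = 34443.4.
∂Q/∂Y = 0.569.
E = (0.569) × (60600/34443.4) = 1.0011…

1.00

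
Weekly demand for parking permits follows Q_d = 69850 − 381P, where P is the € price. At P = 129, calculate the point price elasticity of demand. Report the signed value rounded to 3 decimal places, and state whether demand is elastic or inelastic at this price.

dQ_d/dP = −381. At P = 129, Q_d = 69850 − 381(129) = 20701.
Ed = (dQ_d/dP)·(P/Q_d) = −381 × (129/20701) = -2.37423…
|Ed| = 2.374 > 1, so demand is elastic.

-2.374; elastic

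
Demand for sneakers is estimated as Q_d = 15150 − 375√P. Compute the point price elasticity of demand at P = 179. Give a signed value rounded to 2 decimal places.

dQ_d/dP = −375/(2√P) = -14.0144. At P = 179, Q_d = 10132.8.
Ed = (dQ_d/dP)·(P/Q_d) = (-14.0144) × (179/10132.8) = -0.2475…

-0.25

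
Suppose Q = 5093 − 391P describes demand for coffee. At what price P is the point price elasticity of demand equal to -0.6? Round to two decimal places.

Ed = −391P/(5093 − 391P). Set this equal to -0.6:
391P = 0.6·(5093 − 391P) ⇒ 391P(1 + 0.6) = 0.6·5093
P = 0.6·5093 / (391·1.6) = 4.8845…

4.88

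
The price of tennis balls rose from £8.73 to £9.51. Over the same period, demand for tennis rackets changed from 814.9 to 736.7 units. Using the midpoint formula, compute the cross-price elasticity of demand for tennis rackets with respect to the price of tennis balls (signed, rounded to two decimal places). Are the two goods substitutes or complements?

%ΔQ_{tennis rackets} = (736.7 − 814.9)/avg = -78.2/775.8 = -0.100799…
%ΔP_{tennis balls} = (9.51 − 8.73)/avg = 0.78/9.12 = 0.085526…
E_cross = (-78.2/775.8) / (0.78/9.12) = -1.1785…
E_cross < 0 ⇒ the goods are complements.

-1.18; complements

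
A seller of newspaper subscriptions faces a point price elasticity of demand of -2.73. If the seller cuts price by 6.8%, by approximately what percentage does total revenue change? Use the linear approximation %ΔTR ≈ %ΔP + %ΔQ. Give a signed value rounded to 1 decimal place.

+11.8%

%ΔQ ≈ Ed × %ΔP = (-2.73) × (-6.8%) = +18.5640%
%ΔTR ≈ %ΔP + %ΔQ = (-6.8%) + (+18.5640%) = +11.7640%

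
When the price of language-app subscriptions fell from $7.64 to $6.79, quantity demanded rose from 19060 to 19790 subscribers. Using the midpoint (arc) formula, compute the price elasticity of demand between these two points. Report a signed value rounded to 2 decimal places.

%ΔQ = (19790 − 19060) / [(19060 + 19790)/2] = 730/19425 = 0.037580…
%ΔP = (6.79 − 7.64) / [(7.64 + 6.79)/2] = -0.85/7.215 = -0.117810…
Arc Ed = %ΔQ / %ΔP = (730/19425) / (-0.85/7.215) = -0.3189…

-0.32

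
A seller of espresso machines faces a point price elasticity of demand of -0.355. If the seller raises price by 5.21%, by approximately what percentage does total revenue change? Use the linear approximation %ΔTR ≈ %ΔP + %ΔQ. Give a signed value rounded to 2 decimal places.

+3.36%

%ΔQ ≈ Ed × %ΔP = (-0.355) × (+5.21%) = -1.8496%
%ΔTR ≈ %ΔP + %ΔQ = (+5.21%) + (-1.8496%) = +3.3605%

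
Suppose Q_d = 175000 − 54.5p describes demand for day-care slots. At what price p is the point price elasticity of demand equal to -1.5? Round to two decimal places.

Ed = −54.5p/(175000 − 54.5p). Set this equal to -1.5:
54.5p = 1.5·(175000 − 54.5p) ⇒ 54.5p(1 + 1.5) = 1.5·175000
p = 1.5·175000 / (54.5·2.5) = 1926.6055…

1926.61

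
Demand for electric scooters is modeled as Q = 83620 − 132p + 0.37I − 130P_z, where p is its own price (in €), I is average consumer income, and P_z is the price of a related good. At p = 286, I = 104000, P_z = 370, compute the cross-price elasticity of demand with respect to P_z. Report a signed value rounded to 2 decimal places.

-1.33

At the given values, Q = 83620 − 132(286) + 0.37(104000) − 130(370) = 36248.
∂Q/∂P_z = -130.
E = (-130) × (370/36248) = -1.3269…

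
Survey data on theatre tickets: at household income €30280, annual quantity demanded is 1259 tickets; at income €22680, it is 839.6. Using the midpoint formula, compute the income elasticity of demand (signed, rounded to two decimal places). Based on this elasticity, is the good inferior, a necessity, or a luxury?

1.39; luxury

%ΔQ = (839.6 − 1259)/[( 1259 + 839.6)/2] = -419.4/1049.3 = -0.399695…
%ΔIncome = (22680 − 30280)/[( 30280 + 22680)/2] = -7600/26480 = -0.287009…
E_income = (-419.4/1049.3) / (-7600/26480) = 1.3926…
E_income > 1 ⇒ normal good, luxury.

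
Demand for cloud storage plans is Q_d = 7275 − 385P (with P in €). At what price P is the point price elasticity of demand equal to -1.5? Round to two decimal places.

11.34

Ed = −385P/(7275 − 385P). Set this equal to -1.5:
385P = 1.5·(7275 − 385P) ⇒ 385P(1 + 1.5) = 1.5·7275
P = 1.5·7275 / (385·2.5) = 11.3376…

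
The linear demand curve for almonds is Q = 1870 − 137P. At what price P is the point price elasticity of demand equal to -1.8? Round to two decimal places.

8.77

Ed = −137P/(1870 − 137P). Set this equal to -1.8:
137P = 1.8·(1870 − 137P) ⇒ 137P(1 + 1.8) = 1.8·1870
P = 1.8·1870 / (137·2.8) = 8.7747…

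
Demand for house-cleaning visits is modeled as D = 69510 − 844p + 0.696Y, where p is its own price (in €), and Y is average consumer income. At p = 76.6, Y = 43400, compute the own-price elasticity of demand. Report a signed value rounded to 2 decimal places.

-1.84

At the given values, D = 69510 − 844(76.6) + 0.696(43400) = 35066.
∂D/∂p = −844.
E = (-844) × (76.6/35066) = -1.8436…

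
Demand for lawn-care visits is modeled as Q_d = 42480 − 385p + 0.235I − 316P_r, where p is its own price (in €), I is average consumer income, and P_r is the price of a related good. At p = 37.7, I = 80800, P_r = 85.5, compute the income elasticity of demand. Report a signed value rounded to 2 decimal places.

0.95

At the given values, Q_d = 42480 − 385(37.7) + 0.235(80800) − 316(85.5) = 19935.5.
∂Q_d/∂I = 0.235.
E = (0.235) × (80800/19935.5) = 0.9524…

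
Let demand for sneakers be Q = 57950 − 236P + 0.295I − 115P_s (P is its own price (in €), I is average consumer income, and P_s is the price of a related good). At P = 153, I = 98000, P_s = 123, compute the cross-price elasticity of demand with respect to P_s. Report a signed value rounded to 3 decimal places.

At the given values, Q = 57950 − 236(153) + 0.295(98000) − 115(123) = 36607.
∂Q/∂P_s = -115.
E = (-115) × (123/36607) = -0.38640…

-0.386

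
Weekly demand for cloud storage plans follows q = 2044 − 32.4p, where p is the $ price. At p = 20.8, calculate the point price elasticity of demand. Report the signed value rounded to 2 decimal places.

-0.49

dq/dp = −32.4. At p = 20.8, q = 2044 − 32.4(20.8) = 1370.08.
Ed = (dq/dp)·(p/q) = −32.4 × (20.8/1370.08) = -0.4918…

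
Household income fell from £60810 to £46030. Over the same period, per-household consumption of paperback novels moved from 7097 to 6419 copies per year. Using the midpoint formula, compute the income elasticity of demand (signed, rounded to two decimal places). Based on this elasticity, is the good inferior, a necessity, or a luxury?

0.36; necessity

%ΔQ = (6419 − 7097)/[( 7097 + 6419)/2] = -678/6758 = -0.100325…
%ΔIncome = (46030 − 60810)/[( 60810 + 46030)/2] = -14780/53420 = -0.276675…
E_income = (-678/6758) / (-14780/53420) = 0.3626…
0 < E_income < 1 ⇒ normal good, necessity.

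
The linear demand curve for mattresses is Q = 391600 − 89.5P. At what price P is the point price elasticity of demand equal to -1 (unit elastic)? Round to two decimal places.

Ed = −89.5P/(391600 − 89.5P). Set this equal to -1:
89.5P = 1·(391600 − 89.5P) ⇒ 89.5P(1 + 1) = 1·391600
P = 1·391600 / (89.5·2) = 2187.7094…

2187.71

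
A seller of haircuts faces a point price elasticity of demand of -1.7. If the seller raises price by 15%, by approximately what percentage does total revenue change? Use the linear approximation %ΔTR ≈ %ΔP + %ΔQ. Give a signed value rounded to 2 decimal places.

-10.50%

%ΔQ ≈ Ed × %ΔP = (-1.7) × (+15%) = -25.5000%
%ΔTR ≈ %ΔP + %ΔQ = (+15%) + (-25.5000%) = -10.5000%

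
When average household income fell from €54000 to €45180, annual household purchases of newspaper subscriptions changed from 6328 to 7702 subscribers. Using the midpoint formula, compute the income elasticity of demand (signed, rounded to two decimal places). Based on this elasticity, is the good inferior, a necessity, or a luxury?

-1.10; inferior

%ΔQ = (7702 − 6328)/[( 6328 + 7702)/2] = 1374/7015 = 0.195866…
%ΔIncome = (45180 − 54000)/[( 54000 + 45180)/2] = -8820/49590 = -0.177858…
E_income = (1374/7015) / (-8820/49590) = -1.1012…
E_income < 0 ⇒ inferior good.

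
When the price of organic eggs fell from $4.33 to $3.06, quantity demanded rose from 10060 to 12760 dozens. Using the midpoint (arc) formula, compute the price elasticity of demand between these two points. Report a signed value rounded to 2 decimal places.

-0.69

%ΔQ = (12760 − 10060) / [(10060 + 12760)/2] = 2700/11410 = 0.236634…
%ΔP = (3.06 − 4.33) / [(4.33 + 3.06)/2] = -1.27/3.695 = -0.343707…
Arc Ed = %ΔQ / %ΔP = (2700/11410) / (-1.27/3.695) = -0.6884…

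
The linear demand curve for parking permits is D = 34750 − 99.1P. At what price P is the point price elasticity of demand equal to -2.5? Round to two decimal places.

Ed = −99.1P/(34750 − 99.1P). Set this equal to -2.5:
99.1P = 2.5·(34750 − 99.1P) ⇒ 99.1P(1 + 2.5) = 2.5·34750
P = 2.5·34750 / (99.1·3.5) = 250.4685…

250.47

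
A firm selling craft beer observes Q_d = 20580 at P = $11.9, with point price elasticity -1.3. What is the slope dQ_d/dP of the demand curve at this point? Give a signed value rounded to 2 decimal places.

Ed = (dQ_d/dP)·(P/Q_d) ⇒ dQ_d/dP = Ed·Q_d/P = (-1.3)·20580/11.9 = -2248.2352…

-2248.24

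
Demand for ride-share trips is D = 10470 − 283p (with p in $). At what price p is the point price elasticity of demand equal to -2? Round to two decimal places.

24.66

Ed = −283p/(10470 − 283p). Set this equal to -2:
283p = 2·(10470 − 283p) ⇒ 283p(1 + 2) = 2·10470
p = 2·10470 / (283·3) = 24.6643…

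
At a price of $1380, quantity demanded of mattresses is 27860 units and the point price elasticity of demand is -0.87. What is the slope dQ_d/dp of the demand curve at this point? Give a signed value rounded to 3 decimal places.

-17.564

Ed = (dQ_d/dp)·(p/Q_d) ⇒ dQ_d/dp = Ed·Q_d/p = (-0.87)·27860/1380 = -17.56391…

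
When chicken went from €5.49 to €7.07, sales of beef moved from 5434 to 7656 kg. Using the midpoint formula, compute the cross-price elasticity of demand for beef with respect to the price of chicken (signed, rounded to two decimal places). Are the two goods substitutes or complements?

1.35; substitutes

%ΔQ_{beef} = (7656 − 5434)/avg = 2222/6545 = 0.339495…
%ΔP_{chicken} = (7.07 − 5.49)/avg = 1.58/6.28 = 0.251592…
E_cross = (2222/6545) / (1.58/6.28) = 1.3493…
E_cross > 0 ⇒ the goods are substitutes.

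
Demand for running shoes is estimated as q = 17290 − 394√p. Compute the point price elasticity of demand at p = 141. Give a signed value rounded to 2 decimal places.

dq/dp = −394/(2√p) = -16.5904. At p = 141, q = 12611.5.
Ed = (dq/dp)·(p/q) = (-16.5904) × (141/12611.5) = -0.1854…

-0.19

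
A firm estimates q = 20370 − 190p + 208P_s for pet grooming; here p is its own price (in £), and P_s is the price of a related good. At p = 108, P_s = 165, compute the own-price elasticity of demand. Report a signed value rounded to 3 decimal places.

-0.601

At the given values, q = 20370 − 190(108) + 208(165) = 34170.
∂q/∂p = −190.
E = (-190) × (108/34170) = -0.60052…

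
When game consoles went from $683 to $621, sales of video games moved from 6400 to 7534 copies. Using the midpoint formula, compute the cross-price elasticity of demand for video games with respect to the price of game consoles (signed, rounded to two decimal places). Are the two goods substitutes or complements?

-1.71; complements

%ΔQ_{video games} = (7534 − 6400)/avg = 1134/6967 = 0.162767…
%ΔP_{game consoles} = (621 − 683)/avg = -62/652 = -0.095092…
E_cross = (1134/6967) / (-62/652) = -1.7116…
E_cross < 0 ⇒ the goods are complements.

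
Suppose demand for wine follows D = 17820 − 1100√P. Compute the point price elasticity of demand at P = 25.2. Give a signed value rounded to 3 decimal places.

-0.225

dD/dP = −1100/(2√P) = -109.563. At P = 25.2, D = 12298.
Ed = (dD/dP)·(P/D) = (-109.563) × (25.2/12298) = -0.22450…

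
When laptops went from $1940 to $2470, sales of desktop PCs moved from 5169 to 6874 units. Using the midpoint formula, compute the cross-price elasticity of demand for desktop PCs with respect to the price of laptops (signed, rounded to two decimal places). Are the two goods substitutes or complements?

1.18; substitutes

%ΔQ_{desktop PCs} = (6874 − 5169)/avg = 1705/6021.5 = 0.283152…
%ΔP_{laptops} = (2470 − 1940)/avg = 530/2205 = 0.240362…
E_cross = (1705/6021.5) / (530/2205) = 1.1780…
E_cross > 0 ⇒ the goods are substitutes.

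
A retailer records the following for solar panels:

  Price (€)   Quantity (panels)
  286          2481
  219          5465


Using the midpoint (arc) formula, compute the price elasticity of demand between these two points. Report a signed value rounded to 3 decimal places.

%ΔQ = (5465 − 2481) / [(2481 + 5465)/2] = 2984/3973 = 0.751069…
%ΔP = (219 − 286) / [(286 + 219)/2] = -67/252.5 = -0.265346…
Arc Ed = %ΔQ / %ΔP = (2984/3973) / (-67/252.5) = -2.83052…

-2.831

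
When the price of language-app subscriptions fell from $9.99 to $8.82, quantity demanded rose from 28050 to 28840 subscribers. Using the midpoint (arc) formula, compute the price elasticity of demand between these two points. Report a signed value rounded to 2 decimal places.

%ΔQ = (28840 − 28050) / [(28050 + 28840)/2] = 790/28445 = 0.027772…
%ΔP = (8.82 − 9.99) / [(9.99 + 8.82)/2] = -1.17/9.405 = -0.124401…
Arc Ed = %ΔQ / %ΔP = (790/28445) / (-1.17/9.405) = -0.2232…

-0.22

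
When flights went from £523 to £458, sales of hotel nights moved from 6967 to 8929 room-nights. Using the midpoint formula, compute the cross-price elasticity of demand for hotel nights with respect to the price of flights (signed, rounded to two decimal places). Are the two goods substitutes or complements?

%ΔQ_{hotel nights} = (8929 − 6967)/avg = 1962/7948 = 0.246854…
%ΔP_{flights} = (458 − 523)/avg = -65/490.5 = -0.132517…
E_cross = (1962/7948) / (-65/490.5) = -1.8628…
E_cross < 0 ⇒ the goods are complements.

-1.86; complements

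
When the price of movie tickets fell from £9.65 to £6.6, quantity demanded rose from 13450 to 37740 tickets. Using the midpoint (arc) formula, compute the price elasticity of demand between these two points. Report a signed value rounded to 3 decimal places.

-2.528

%ΔQ = (37740 − 13450) / [(13450 + 37740)/2] = 24290/25595 = 0.949013…
%ΔP = (6.6 − 9.65) / [(9.65 + 6.6)/2] = -3.05/8.125 = -0.375384…
Arc Ed = %ΔQ / %ΔP = (24290/25595) / (-3.05/8.125) = -2.52810…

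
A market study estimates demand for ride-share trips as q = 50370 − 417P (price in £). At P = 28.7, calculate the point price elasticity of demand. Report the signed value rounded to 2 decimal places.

-0.31

dq/dP = −417. At P = 28.7, q = 50370 − 417(28.7) = 38402.1.
Ed = (dq/dP)·(P/q) = −417 × (28.7/38402.1) = -0.3116…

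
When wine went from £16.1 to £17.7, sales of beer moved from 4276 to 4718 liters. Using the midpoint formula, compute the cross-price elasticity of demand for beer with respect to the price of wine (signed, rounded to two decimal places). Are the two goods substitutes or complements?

1.04; substitutes

%ΔQ_{beer} = (4718 − 4276)/avg = 442/4497 = 0.098287…
%ΔP_{wine} = (17.7 − 16.1)/avg = 1.6/16.9 = 0.094674…
E_cross = (442/4497) / (1.6/16.9) = 1.0381…
E_cross > 0 ⇒ the goods are substitutes.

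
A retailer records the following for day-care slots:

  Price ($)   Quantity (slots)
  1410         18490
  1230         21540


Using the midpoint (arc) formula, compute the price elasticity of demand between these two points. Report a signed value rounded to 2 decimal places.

-1.12

%ΔQ = (21540 − 18490) / [(18490 + 21540)/2] = 3050/20015 = 0.152385…
%ΔP = (1230 − 1410) / [(1410 + 1230)/2] = -180/1320 = -0.136363…
Arc Ed = %ΔQ / %ΔP = (3050/20015) / (-180/1320) = -1.1174…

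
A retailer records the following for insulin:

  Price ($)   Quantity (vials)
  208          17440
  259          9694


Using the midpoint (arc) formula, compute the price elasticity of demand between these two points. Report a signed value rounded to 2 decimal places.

%ΔQ = (9694 − 17440) / [(17440 + 9694)/2] = -7746/13567 = -0.570944…
%ΔP = (259 − 208) / [(208 + 259)/2] = 51/233.5 = 0.218415…
Arc Ed = %ΔQ / %ΔP = (-7746/13567) / (51/233.5) = -2.6140…

-2.61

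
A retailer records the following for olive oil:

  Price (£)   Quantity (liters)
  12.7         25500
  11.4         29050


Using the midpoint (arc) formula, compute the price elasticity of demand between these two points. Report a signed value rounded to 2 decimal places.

%ΔQ = (29050 − 25500) / [(25500 + 29050)/2] = 3550/27275 = 0.130155…
%ΔP = (11.4 − 12.7) / [(12.7 + 11.4)/2] = -1.3/12.05 = -0.107883…
Arc Ed = %ΔQ / %ΔP = (3550/27275) / (-1.3/12.05) = -1.2064…

-1.21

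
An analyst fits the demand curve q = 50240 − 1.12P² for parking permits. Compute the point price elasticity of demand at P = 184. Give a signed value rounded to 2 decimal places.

dq/dP = −2·1.12·P = -412.16. At P = 184, q = 12321.28.
Ed = (dq/dP)·(P/q) = (-412.16) × (184/12321.28) = -6.1549…

-6.15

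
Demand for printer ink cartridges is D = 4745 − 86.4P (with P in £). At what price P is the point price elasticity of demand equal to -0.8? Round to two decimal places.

24.41

Ed = −86.4P/(4745 − 86.4P). Set this equal to -0.8:
86.4P = 0.8·(4745 − 86.4P) ⇒ 86.4P(1 + 0.8) = 0.8·4745
P = 0.8·4745 / (86.4·1.8) = 24.4084…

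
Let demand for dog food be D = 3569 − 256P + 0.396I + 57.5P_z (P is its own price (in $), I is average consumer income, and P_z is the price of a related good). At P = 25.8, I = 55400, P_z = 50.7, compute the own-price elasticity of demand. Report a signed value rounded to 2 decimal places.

-0.30

At the given values, D = 3569 − 256(25.8) + 0.396(55400) + 57.5(50.7) = 21817.85.
∂D/∂P = −256.
E = (-256) × (25.8/21817.85) = -0.3027…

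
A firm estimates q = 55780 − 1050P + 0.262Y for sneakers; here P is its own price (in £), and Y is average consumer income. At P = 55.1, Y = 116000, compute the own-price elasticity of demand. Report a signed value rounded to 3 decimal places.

At the given values, q = 55780 − 1050(55.1) + 0.262(116000) = 28317.
∂q/∂P = −1050.
E = (-1050) × (55.1/28317) = -2.04311…

-2.043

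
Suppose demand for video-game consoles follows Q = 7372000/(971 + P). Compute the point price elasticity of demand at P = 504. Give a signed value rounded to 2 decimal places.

-0.34

dQ/dP = −7372000/(971 + P)² = -3.38845. At P = 504, Q = 4997.97.
Ed = (dQ/dP)·(P/Q) = (-3.38845) × (504/4997.97) = -0.3416…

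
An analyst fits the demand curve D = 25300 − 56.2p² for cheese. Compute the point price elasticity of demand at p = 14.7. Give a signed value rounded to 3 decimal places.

-1.846

dD/dp = −2·56.2·p = -1652.28. At p = 14.7, D = 13155.742.
Ed = (dD/dp)·(p/D) = (-1652.28) × (14.7/13155.742) = -1.84622…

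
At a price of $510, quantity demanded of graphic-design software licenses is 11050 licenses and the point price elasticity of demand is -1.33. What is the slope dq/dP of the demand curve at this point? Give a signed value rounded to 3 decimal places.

-28.817

Ed = (dq/dP)·(P/q) ⇒ dq/dP = Ed·q/P = (-1.33)·11050/510 = -28.81666…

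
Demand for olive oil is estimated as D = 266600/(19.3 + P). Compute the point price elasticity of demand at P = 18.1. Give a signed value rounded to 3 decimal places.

dD/dP = −266600/(19.3 + P)² = -190.597. At P = 18.1, D = 7128.34.
Ed = (dD/dP)·(P/D) = (-190.597) × (18.1/7128.34) = -0.48395…

-0.484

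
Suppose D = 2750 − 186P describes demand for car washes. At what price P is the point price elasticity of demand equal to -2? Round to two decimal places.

Ed = −186P/(2750 − 186P). Set this equal to -2:
186P = 2·(2750 − 186P) ⇒ 186P(1 + 2) = 2·2750
P = 2·2750 / (186·3) = 9.8566…

9.86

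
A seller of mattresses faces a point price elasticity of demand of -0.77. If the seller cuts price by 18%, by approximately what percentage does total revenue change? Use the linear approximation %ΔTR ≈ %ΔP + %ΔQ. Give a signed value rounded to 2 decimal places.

%ΔQ ≈ Ed × %ΔP = (-0.77) × (-18%) = +13.8600%
%ΔTR ≈ %ΔP + %ΔQ = (-18%) + (+13.8600%) = -4.1400%

-4.14%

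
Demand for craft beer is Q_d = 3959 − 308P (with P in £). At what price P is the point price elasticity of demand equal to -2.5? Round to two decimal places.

9.18

Ed = −308P/(3959 − 308P). Set this equal to -2.5:
308P = 2.5·(3959 − 308P) ⇒ 308P(1 + 2.5) = 2.5·3959
P = 2.5·3959 / (308·3.5) = 9.1813…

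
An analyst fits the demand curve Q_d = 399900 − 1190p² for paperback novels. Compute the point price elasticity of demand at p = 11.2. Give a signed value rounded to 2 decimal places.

-1.19

dQ_d/dp = −2·1190·p = -26656. At p = 11.2, Q_d = 250626.4.
Ed = (dQ_d/dp)·(p/Q_d) = (-26656) × (11.2/250626.4) = -1.1912…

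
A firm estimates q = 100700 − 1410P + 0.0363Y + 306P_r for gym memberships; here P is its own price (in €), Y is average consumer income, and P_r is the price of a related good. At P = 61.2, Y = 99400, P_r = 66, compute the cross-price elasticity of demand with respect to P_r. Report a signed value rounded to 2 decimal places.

0.53

At the given values, q = 100700 − 1410(61.2) + 0.0363(99400) + 306(66) = 38212.22.
∂q/∂P_r = 306.
E = (306) × (66/38212.22) = 0.5285…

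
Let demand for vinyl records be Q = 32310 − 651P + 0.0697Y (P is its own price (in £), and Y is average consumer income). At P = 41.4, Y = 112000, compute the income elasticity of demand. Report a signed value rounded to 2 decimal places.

0.59

At the given values, Q = 32310 − 651(41.4) + 0.0697(112000) = 13165.
∂Q/∂Y = 0.0697.
E = (0.0697) × (112000/13165) = 0.5929…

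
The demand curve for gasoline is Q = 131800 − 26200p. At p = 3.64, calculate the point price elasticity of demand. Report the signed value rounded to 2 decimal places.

dQ/dp = −26200. At p = 3.64, Q = 131800 − 26200(3.64) = 36432.
Ed = (dQ/dp)·(p/Q) = −26200 × (3.64/36432) = -2.6176…

-2.62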